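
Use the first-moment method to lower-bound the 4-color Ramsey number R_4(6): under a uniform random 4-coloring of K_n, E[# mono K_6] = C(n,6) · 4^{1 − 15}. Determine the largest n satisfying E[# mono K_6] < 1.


We need C(n, 6) · 4^{1 − 15} < 1, i.e. C(n, 6) < 4^{15 − 1} = 268435456.
Check values of n near the boundary:
  n = 72: C(72, 6) = 156238908; 156238908 < 268435456? YES
  n = 73: C(73, 6) = 170230452; 170230452 < 268435456? YES
  n = 74: C(74, 6) = 185250786; 185250786 < 268435456? YES
  n = 75: C(75, 6) = 201359550; 201359550 < 268435456? YES
  n = 76: C(76, 6) = 218618940; 218618940 < 268435456? YES
  n = 77: C(77, 6) = 237093780; 237093780 < 268435456? YES
  n = 78: C(78, 6) = 256851595; 256851595 < 268435456? YES
  n = 79: C(79, 6) = 277962685; 277962685 < 268435456? NO
The largest n with C(n, 6) < 268435456 is n = 78 (where E[X] = 256851595/268435456 ≈ 0.956847). Hence R_4(6) > 78, i.e. R_4(6) ≥ 79.

Largest n = 78; hence R_4(6) > 78.


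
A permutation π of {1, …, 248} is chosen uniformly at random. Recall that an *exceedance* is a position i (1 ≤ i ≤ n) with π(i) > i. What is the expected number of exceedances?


Write X = Σ_{i=1}^{248} X_i, where X_i = 1_{π(i) > i}.
For each fixed i, π(i) is uniform over {1, …, 248} (marginal of a uniform permutation), so P[π(i) > i] = (n − i)/n. Summing: Σ_{i=1}^{248} (n − i)/n = (0 + 1 + … + 247)/248 = 248(248 − 1)/(2·248) = (248 − 1)/2.
Hence E[X] = Σ_{i=1}^{248} (248 − i)/248 = 247/2 ≈ 123.500000.

E[X] = 247/2 = 123.500000.


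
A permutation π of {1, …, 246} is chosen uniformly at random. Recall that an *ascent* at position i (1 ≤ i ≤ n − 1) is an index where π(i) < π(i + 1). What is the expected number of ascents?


Write X = Σ X_I over i = 1, …, 245, with X_I the indicator of one ascent.
There are 245 indicators.
For each fixed i, the pair (π(i), π(i+1)) is a uniformly random ordered pair of distinct values from {1, …, 246}; by symmetry P[π(i) < π(i+1)] = 1/2.
By linearity: E[X] = 245 · (1/2) = (246 − 1) · (1/2) = 245/2 ≈ 122.500000.

E[X] = 245/2 = 122.500000.


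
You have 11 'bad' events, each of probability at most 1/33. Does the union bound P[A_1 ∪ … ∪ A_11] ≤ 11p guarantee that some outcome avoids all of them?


Union bound: P[∪_{i=1}^{11} A_i] ≤ Σ_i P[A_i] ≤ 11·p = 11·(1/33) = 1/3.
Numerically: 1/3 ≈ 0.3333.
Is 1/3 < 1? YES.
Since P[∪ A_i] ≤ 1/3 < 1, the complement has P[∩ A_i^c] ≥ 1 − 1/3 = 2/3 > 0, so some outcome avoids every A_i.

11·p = 1/3 ≈ 0.3333; existence CERTIFIED by the union bound.


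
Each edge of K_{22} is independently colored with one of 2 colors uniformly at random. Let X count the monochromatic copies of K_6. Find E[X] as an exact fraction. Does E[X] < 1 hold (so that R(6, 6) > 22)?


E[X] = C(22, 6) · 2^{1 − 15} = 74613 · 2^{−14} = 74613/16384.
As a reduced fraction: E[X] = 74613/16384 ≈ 4.554016.
Is E[X] < 1? NO.
Since E[X] ≥ 1, the first-moment bound is inconclusive at n = 22; it does NOT by itself certify R(6, 6) > 22.

E[X] = 74613/16384 ≈ 4.554016; E[X] ≥ 1; first-moment method inconclusive here.


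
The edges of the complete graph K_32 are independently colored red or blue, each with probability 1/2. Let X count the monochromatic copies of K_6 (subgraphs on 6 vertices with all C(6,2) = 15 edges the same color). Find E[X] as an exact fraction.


Let X = Σ_S X_S over the C(32, 6) = 906192 subsets S of size 6, where X_S = 1 if the K_6 on S is monochromatic.
For a fixed S, the K_6 on S has C(6, 2) = 15 edges. P[all 15 edges red] = (1/2)^15, and likewise for blue, so P[monochromatic] = 2·(1/2)^15 = 2^{1 − 15} = 1/16384.
Summing: E[X] = C(32, 6) · 2^{1 − 15} = 906192 · 1/16384 = 56637/1024.
Numerically: E[X] ≈ 55.3096.

E[X] = C(32,6)·2^(1−C(6,2)) = 56637/1024 ≈ 55.3096.


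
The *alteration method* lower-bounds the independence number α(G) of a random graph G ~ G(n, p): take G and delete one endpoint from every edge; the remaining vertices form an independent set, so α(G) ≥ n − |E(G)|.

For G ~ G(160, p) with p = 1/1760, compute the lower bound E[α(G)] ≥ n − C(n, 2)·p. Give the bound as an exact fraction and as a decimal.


E[|E(G)|] = C(160, 2)·p = 12720 · (1/1760) = 159/22.
E[α(G)] ≥ n − E[|E(G)|] = 160 − 159/22 = 3361/22.
Numerically: ≈ 152.77273.
(This is only a lower bound; the true E[α(G)] may be larger.)

E[α(G)] ≥ 3361/22 ≈ 152.77273.


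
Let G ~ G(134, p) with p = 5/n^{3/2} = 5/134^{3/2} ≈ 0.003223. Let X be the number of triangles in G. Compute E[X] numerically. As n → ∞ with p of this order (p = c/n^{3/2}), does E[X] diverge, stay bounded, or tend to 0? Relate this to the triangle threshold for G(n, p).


Number of potential triangles: C(134, 3) = 392084.
Each occurs with probability p³ ≈ (0.003223)³ ≈ 3.349179e-08.
By linearity: E[X] = C(134, 3)·p³ ≈ 392084 · 3.349179e-08 ≈ 0.0131.
Since α = 3/2 > 1, p = c/n^{3/2} = o(1/n) is below the triangle threshold p ~ 1/n. Asymptotically E[X] ~ (c³/6)·n^{3(1−α)} = (5³/6)·n^{-1.5} → 0, so by Markov's inequality G has no triangles w.h.p.

E[X] ≈ 0.0131; in regime p = Θ(1/n^{3/2}) E[X] tends to 0 (below the triangle threshold p ~ 1/n).


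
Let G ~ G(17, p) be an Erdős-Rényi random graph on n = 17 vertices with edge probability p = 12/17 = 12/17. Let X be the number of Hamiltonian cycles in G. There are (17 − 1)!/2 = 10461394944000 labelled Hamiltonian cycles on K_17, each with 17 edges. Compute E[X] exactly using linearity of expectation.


K_17 has (17 − 1)!/2 = 10461394944000 labelled Hamiltonian cycles.
For each such Hamiltonian cycle H, let X_H = 1 if all 17 edges of H are present in G. Then P[X_H = 1] = p^{17} = (12/17)^{17} = 2218611106740436992/827240261886336764177.
Summing the indicators: E[X] = Σ_H E[X_H] = 10461394944000 · p^{17} = 10461394944000 · 2218611106740436992/827240261886336764177 = 23209767014756651868459368448000/827240261886336764177.
Numerically: E[X] ≈ 2.81e+10.

E[X] = 10461394944000 · (12/17)^{17} = 23209767014756651868459368448000/827240261886336764177 ≈ 2.81e+10.


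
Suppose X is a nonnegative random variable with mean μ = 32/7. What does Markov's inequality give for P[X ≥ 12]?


μ = E[X] = 32/7, a = 12.
Markov: P[X ≥ 12] ≤ μ/a = (32/7)/12 = 8/21.
Numerically: ≈ 0.3810.
(Since a = 12 > μ = 4.5714, the bound 8/21 is < 1 and informative.)

P[X ≥ 12] ≤ 8/21 ≈ 0.3810.


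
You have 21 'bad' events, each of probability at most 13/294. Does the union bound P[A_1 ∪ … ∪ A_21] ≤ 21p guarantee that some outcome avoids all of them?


Union bound: P[∪_{i=1}^{21} A_i] ≤ Σ_i P[A_i] ≤ 21·p = 21·(13/294) = 13/14.
Numerically: 13/14 ≈ 0.9285714.
Is 13/14 < 1? YES.
Since P[∪ A_i] ≤ 13/14 < 1, the complement has P[∩ A_i^c] ≥ 1 − 13/14 = 1/14 > 0, so some outcome avoids every A_i.

21·p = 13/14 ≈ 0.9285714; existence CERTIFIED by the union bound.


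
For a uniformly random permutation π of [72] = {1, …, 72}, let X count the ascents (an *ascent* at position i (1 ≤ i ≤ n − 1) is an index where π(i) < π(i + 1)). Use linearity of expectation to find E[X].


Write X = Σ X_I over i = 1, …, 71, with X_I the indicator of one ascent.
There are 71 indicators.
For each fixed i, the pair (π(i), π(i+1)) is a uniformly random ordered pair of distinct values from {1, …, 72}; by symmetry P[π(i) < π(i+1)] = 1/2.
By linearity: E[X] = 71 · (1/2) = (72 − 1) · (1/2) = 71/2 ≈ 35.500000.

E[X] = 71/2 = 35.500000.


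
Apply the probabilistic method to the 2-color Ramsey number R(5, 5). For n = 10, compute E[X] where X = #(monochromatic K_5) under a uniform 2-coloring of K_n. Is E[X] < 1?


E[X] = C(10, 5) · 2^{1 − 10} = 252 · 2^{−9} = 252/512.
As a reduced fraction: E[X] = 63/128 ≈ 0.4921875.
Is E[X] < 1? YES.
Since E[X] < 1, there exists a 2-coloring of K_{10} with no monochromatic K_5; hence R(5, 5) > 10.

E[X] = 63/128 ≈ 0.4921875; E[X] < 1, so R(5, 5) > 10.


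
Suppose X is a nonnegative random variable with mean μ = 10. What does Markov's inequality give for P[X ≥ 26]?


μ = E[X] = 10, a = 26.
Markov: P[X ≥ 26] ≤ μ/a = (10)/26 = 5/13.
Numerically: ≈ 0.384615.
(Since a = 26 > μ = 10.000000, the bound 5/13 is < 1 and informative.)

P[X ≥ 26] ≤ 5/13 ≈ 0.384615.


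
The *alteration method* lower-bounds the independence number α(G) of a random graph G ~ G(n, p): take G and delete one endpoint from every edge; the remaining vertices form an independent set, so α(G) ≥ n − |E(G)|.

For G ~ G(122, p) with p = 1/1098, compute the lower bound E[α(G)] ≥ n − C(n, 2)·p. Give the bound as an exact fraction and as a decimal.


E[|E(G)|] = C(122, 2)·p = 7381 · (1/1098) = 121/18.
E[α(G)] ≥ n − E[|E(G)|] = 122 − 121/18 = 2075/18.
Numerically: ≈ 115.2778.
(This is only a lower bound; the true E[α(G)] may be larger.)

E[α(G)] ≥ 2075/18 ≈ 115.2778.


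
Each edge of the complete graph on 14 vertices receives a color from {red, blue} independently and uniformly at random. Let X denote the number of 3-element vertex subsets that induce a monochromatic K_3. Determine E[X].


Let X = Σ_S X_S over the C(14, 3) = 364 subsets S of size 3, where X_S = 1 if the K_3 on S is monochromatic.
For a fixed S, the K_3 on S has C(3, 2) = 3 edges. P[all 3 edges red] = (1/2)^3, and likewise for blue, so P[monochromatic] = 2·(1/2)^3 = 2^{1 − 3} = 1/4.
By linearity: E[X] = C(14, 3) · 2^{1 − 3} = 364 · 1/4 = 91.
Numerically: E[X] ≈ 91.0000.

E[X] = C(14,3)·2^(1−C(3,2)) = 91 ≈ 91.0000.


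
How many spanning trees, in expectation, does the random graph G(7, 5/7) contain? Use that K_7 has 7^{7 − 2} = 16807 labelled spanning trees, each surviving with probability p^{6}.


K_7 has 7^{7 − 2} = 16807 labelled spanning trees.
For each such spanning tree H, let X_H = 1 if all 6 edges of H are present in G. Then P[X_H = 1] = p^{6} = (5/7)^{6} = 15625/117649.
By linearity: E[X] = Σ_H E[X_H] = 16807 · p^{6} = 16807 · 15625/117649 = 15625/7.
Numerically: E[X] ≈ 2232.14.

E[X] = 16807 · (5/7)^{6} = 15625/7 ≈ 2232.14.


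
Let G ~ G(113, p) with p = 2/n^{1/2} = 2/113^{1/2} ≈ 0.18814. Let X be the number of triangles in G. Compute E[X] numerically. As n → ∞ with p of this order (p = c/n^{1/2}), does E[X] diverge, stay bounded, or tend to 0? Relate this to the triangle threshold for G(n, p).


Number of potential triangles: C(113, 3) = 234136.
Each occurs with probability p³ ≈ (0.18814)³ ≈ 6.6599707e-03.
By linearity: E[X] = C(113, 3)·p³ ≈ 234136 · 6.6599707e-03 ≈ 1559.33891.
Since α = 1/2 < 1, p = c/n^{1/2} ≫ 1/n is above the triangle threshold p ~ 1/n. Asymptotically E[X] ~ (c³/6)·n^{3(1−α)} = (2³/6)·n^{1.5} → ∞; triangles are abundant w.h.p.

E[X] ≈ 1559.33891; in regime p = Θ(1/n^{1/2}) E[X] diverges (above the triangle threshold p ~ 1/n).


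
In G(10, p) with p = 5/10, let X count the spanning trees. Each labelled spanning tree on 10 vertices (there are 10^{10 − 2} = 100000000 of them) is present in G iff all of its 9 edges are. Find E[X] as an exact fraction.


K_10 has 10^{10 − 2} = 100000000 labelled spanning trees.
For each such spanning tree H, let X_H = 1 if all 9 edges of H are present in G. Then P[X_H = 1] = p^{9} = (1/2)^{9} = 1/512.
Summing the indicators: E[X] = Σ_H E[X_H] = 100000000 · p^{9} = 100000000 · 1/512 = 390625/2.
Numerically: E[X] ≈ 1.95e+05.

E[X] = 100000000 · (1/2)^{9} = 390625/2 ≈ 1.95e+05.


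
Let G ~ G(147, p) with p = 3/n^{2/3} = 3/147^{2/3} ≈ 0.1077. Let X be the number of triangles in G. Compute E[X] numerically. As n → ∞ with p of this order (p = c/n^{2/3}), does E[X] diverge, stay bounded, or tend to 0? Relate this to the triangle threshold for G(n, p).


Number of potential triangles: C(147, 3) = 518665.
Each occurs with probability p³ ≈ (0.1077)³ ≈ 1.249479e-03.
By linearity: E[X] = C(147, 3)·p³ ≈ 518665 · 1.249479e-03 ≈ 648.0612.
Since α = 2/3 < 1, p = c/n^{2/3} ≫ 1/n is above the triangle threshold p ~ 1/n. Asymptotically E[X] ~ (c³/6)·n^{3(1−α)} = (3³/6)·n^{1} → ∞; triangles are abundant w.h.p.

E[X] ≈ 648.0612; in regime p = Θ(1/n^{2/3}) E[X] diverges (above the triangle threshold p ~ 1/n).


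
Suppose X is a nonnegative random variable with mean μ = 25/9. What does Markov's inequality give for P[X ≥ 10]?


μ = E[X] = 25/9, a = 10.
Markov: P[X ≥ 10] ≤ μ/a = (25/9)/10 = 5/18.
Numerically: ≈ 0.278.
(Since a = 10 > μ = 2.778, the bound 5/18 is < 1 and informative.)

P[X ≥ 10] ≤ 5/18 ≈ 0.278.


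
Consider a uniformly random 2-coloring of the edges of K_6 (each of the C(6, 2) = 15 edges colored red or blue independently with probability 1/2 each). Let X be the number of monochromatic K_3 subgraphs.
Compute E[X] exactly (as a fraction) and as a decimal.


Let X = Σ_S X_S over the C(6, 3) = 20 subsets S of size 3, where X_S = 1 if the K_3 on S is monochromatic.
For a fixed S, the K_3 on S has C(3, 2) = 3 edges. P[all 3 edges red] = (1/2)^3, and likewise for blue, so P[monochromatic] = 2·(1/2)^3 = 2^{1 − 3} = 1/4.
By linearity of expectation: E[X] = C(6, 3) · 2^{1 − 3} = 20 · 1/4 = 5.
Numerically: E[X] ≈ 5.000000.

E[X] = C(6,3)·2^(1−C(3,2)) = 5 ≈ 5.000000.


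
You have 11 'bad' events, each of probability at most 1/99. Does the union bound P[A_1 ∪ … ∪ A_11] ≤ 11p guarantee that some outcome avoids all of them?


Union bound: P[∪_{i=1}^{11} A_i] ≤ Σ_i P[A_i] ≤ 11·p = 11·(1/99) = 1/9.
Numerically: 1/9 ≈ 0.1111111.
Is 1/9 < 1? YES.
Since P[∪ A_i] ≤ 1/9 < 1, the complement has P[∩ A_i^c] ≥ 1 − 1/9 = 8/9 > 0, so some outcome avoids every A_i.

11·p = 1/9 ≈ 0.1111111; existence CERTIFIED by the union bound.


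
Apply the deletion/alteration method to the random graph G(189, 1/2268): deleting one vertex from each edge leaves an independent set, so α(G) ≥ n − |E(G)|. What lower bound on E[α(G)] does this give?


E[|E(G)|] = C(189, 2)·p = 17766 · (1/2268) = 47/6.
E[α(G)] ≥ n − E[|E(G)|] = 189 − 47/6 = 1087/6.
Numerically: ≈ 181.16667.
(This is only a lower bound; the true E[α(G)] may be larger.)

E[α(G)] ≥ 1087/6 ≈ 181.16667.


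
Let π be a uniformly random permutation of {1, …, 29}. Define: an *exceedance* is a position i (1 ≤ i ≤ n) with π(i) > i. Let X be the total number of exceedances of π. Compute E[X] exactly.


Write X = Σ_{i=1}^{29} X_i, where X_i = 1_{π(i) > i}.
For each fixed i, π(i) is uniform over {1, …, 29} (marginal of a uniform permutation), so P[π(i) > i] = (n − i)/n. Summing: Σ_{i=1}^{29} (n − i)/n = (0 + 1 + … + 28)/29 = 29(29 − 1)/(2·29) = (29 − 1)/2.
Hence E[X] = Σ_{i=1}^{29} (29 − i)/29 = 14 ≈ 14.00000.

E[X] = 14 = 14.00000.


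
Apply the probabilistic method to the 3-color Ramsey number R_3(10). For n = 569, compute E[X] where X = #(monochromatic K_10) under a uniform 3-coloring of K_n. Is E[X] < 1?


E[X] = C(569, 10) · 3^{1 − 45} = 905357721286137524328 · 3^{−44} = 905357721286137524328/984770902183611232881.
As a reduced fraction: E[X] = 100595302365126391592/109418989131512359209 ≈ 0.91936.
Is E[X] < 1? YES.
Since E[X] < 1, there exists a 3-coloring of K_{569} with no monochromatic K_10; hence R_3(10) > 569.

E[X] = 100595302365126391592/109418989131512359209 ≈ 0.91936; E[X] < 1, so R_3(10) > 569.


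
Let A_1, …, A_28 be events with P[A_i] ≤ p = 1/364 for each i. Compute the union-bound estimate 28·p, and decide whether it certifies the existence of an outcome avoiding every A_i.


Union bound: P[∪_{i=1}^{28} A_i] ≤ Σ_i P[A_i] ≤ 28·p = 28·(1/364) = 1/13.
Numerically: 1/13 ≈ 0.0769.
Is 1/13 < 1? YES.
Since P[∪ A_i] ≤ 1/13 < 1, the complement has P[∩ A_i^c] ≥ 1 − 1/13 = 12/13 > 0, so some outcome avoids every A_i.

28·p = 1/13 ≈ 0.0769; existence CERTIFIED by the union bound.


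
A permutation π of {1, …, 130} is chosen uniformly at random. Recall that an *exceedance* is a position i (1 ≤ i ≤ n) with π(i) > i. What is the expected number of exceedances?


Write X = Σ_{i=1}^{130} X_i, where X_i = 1_{π(i) > i}.
For each fixed i, π(i) is uniform over {1, …, 130} (marginal of a uniform permutation), so P[π(i) > i] = (n − i)/n. Summing: Σ_{i=1}^{130} (n − i)/n = (0 + 1 + … + 129)/130 = 130(130 − 1)/(2·130) = (130 − 1)/2.
Hence E[X] = Σ_{i=1}^{130} (130 − i)/130 = 129/2 ≈ 64.50000.

E[X] = 129/2 = 64.50000.


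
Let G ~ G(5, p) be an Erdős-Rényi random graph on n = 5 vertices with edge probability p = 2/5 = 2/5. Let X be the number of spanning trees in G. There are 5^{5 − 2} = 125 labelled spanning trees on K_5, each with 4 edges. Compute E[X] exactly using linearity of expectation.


K_5 has 5^{5 − 2} = 125 labelled spanning trees.
For each such spanning tree H, let X_H = 1 if all 4 edges of H are present in G. Then P[X_H = 1] = p^{4} = (2/5)^{4} = 16/625.
By linearity of expectation: E[X] = Σ_H E[X_H] = 125 · p^{4} = 125 · 16/625 = 16/5.
Numerically: E[X] ≈ 3.2.

E[X] = 125 · (2/5)^{4} = 16/5 ≈ 3.2.


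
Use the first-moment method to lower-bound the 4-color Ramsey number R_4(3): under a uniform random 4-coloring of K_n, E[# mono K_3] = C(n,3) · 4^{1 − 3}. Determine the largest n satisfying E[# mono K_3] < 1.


We need C(n, 3) · 4^{1 − 3} < 1, i.e. C(n, 3) < 4^{3 − 1} = 16.
Check values of n near the boundary:
  n = 3: C(3, 3) = 1; 1 < 16? YES
  n = 4: C(4, 3) = 4; 4 < 16? YES
  n = 5: C(5, 3) = 10; 10 < 16? YES
  n = 6: C(6, 3) = 20; 20 < 16? NO
The largest n with C(n, 3) < 16 is n = 5 (where E[X] = 5/8 ≈ 0.6250). Hence R_4(3) > 5, i.e. R_4(3) ≥ 6.

Largest n = 5; hence R_4(3) > 5.


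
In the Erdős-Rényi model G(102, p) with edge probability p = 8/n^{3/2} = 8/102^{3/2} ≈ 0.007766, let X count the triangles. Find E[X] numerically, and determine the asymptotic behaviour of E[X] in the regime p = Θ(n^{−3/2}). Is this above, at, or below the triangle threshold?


Number of potential triangles: C(102, 3) = 171700.
Each occurs with probability p³ ≈ (0.007766)³ ≈ 4.683486e-07.
By linearity: E[X] = C(102, 3)·p³ ≈ 171700 · 4.683486e-07 ≈ 0.0804.
Since α = 3/2 > 1, p = c/n^{3/2} = o(1/n) is below the triangle threshold p ~ 1/n. Asymptotically E[X] ~ (c³/6)·n^{3(1−α)} = (8³/6)·n^{-1.5} → 0, so by Markov's inequality G has no triangles w.h.p.

E[X] ≈ 0.0804; in regime p = Θ(1/n^{3/2}) E[X] tends to 0 (below the triangle threshold p ~ 1/n).


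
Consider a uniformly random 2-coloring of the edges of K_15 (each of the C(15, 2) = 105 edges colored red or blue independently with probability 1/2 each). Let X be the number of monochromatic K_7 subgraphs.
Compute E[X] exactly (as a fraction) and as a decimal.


Let X = Σ_S X_S over the C(15, 7) = 6435 subsets S of size 7, where X_S = 1 if the K_7 on S is monochromatic.
For a fixed S, the K_7 on S has C(7, 2) = 21 edges. P[all 21 edges red] = (1/2)^21, and likewise for blue, so P[monochromatic] = 2·(1/2)^21 = 2^{1 − 21} = 1/1048576.
By linearity: E[X] = C(15, 7) · 2^{1 − 21} = 6435 · 1/1048576 = 6435/1048576.
Numerically: E[X] ≈ 0.006.

E[X] = C(15,7)·2^(1−C(7,2)) = 6435/1048576 ≈ 0.006.


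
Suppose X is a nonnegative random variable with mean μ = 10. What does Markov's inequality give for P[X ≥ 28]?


μ = E[X] = 10, a = 28.
Markov: P[X ≥ 28] ≤ μ/a = (10)/28 = 5/14.
Numerically: ≈ 0.357143.
(Since a = 28 > μ = 10.000000, the bound 5/14 is < 1 and informative.)

P[X ≥ 28] ≤ 5/14 ≈ 0.357143.


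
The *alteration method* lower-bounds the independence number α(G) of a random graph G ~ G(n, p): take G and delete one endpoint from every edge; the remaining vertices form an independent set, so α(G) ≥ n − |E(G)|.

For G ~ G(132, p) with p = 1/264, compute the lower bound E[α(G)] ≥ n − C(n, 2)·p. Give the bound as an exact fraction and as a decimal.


E[|E(G)|] = C(132, 2)·p = 8646 · (1/264) = 131/4.
E[α(G)] ≥ n − E[|E(G)|] = 132 − 131/4 = 397/4.
Numerically: ≈ 99.25000.
(This is only a lower bound; the true E[α(G)] may be larger.)

E[α(G)] ≥ 397/4 ≈ 99.25000.


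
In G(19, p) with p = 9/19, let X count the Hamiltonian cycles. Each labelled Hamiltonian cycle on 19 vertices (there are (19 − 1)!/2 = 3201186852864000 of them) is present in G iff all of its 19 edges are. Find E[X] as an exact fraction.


K_19 has (19 − 1)!/2 = 3201186852864000 labelled Hamiltonian cycles.
For each such Hamiltonian cycle H, let X_H = 1 if all 19 edges of H are present in G. Then P[X_H = 1] = p^{19} = (9/19)^{19} = 1350851717672992089/1978419655660313589123979.
By linearity: E[X] = Σ_H E[X_H] = 3201186852864000 · p^{19} = 3201186852864000 · 1350851717672992089/1978419655660313589123979 = 4324328758783534194876278992896000/1978419655660313589123979.
Numerically: E[X] ≈ 2.18575e+09.

E[X] = 3201186852864000 · (9/19)^{19} = 4324328758783534194876278992896000/1978419655660313589123979 ≈ 2.18575e+09.


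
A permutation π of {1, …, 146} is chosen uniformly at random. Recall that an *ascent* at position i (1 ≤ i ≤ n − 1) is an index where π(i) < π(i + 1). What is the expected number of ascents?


Write X = Σ X_I over i = 1, …, 145, with X_I the indicator of one ascent.
There are 145 indicators.
For each fixed i, the pair (π(i), π(i+1)) is a uniformly random ordered pair of distinct values from {1, …, 146}; by symmetry P[π(i) < π(i+1)] = 1/2.
By linearity: E[X] = 145 · (1/2) = (146 − 1) · (1/2) = 145/2 ≈ 72.50000.

E[X] = 145/2 = 72.50000.


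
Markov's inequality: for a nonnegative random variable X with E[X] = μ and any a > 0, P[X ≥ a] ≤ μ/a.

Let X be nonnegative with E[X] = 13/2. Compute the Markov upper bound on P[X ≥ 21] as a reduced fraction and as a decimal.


μ = E[X] = 13/2, a = 21.
Markov: P[X ≥ 21] ≤ μ/a = (13/2)/21 = 13/42.
Numerically: ≈ 0.310.
(Since a = 21 > μ = 6.500, the bound 13/42 is < 1 and informative.)

P[X ≥ 21] ≤ 13/42 ≈ 0.310.


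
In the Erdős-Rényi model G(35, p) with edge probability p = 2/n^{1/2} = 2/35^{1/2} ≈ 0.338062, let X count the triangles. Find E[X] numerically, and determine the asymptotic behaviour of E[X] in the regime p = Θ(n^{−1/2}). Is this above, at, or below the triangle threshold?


Number of potential triangles: C(35, 3) = 6545.
Each occurs with probability p³ ≈ (0.338062)³ ≈ 3.86356231e-02.
By linearity: E[X] = C(35, 3)·p³ ≈ 6545 · 3.86356231e-02 ≈ 252.870153.
Since α = 1/2 < 1, p = c/n^{1/2} ≫ 1/n is above the triangle threshold p ~ 1/n. Asymptotically E[X] ~ (c³/6)·n^{3(1−α)} = (2³/6)·n^{1.5} → ∞; triangles are abundant w.h.p.

E[X] ≈ 252.870153; in regime p = Θ(1/n^{1/2}) E[X] diverges (above the triangle threshold p ~ 1/n).


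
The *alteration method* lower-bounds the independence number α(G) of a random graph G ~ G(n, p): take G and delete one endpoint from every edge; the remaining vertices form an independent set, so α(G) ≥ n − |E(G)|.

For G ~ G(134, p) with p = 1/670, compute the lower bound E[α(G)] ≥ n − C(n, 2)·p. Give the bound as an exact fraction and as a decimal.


E[|E(G)|] = C(134, 2)·p = 8911 · (1/670) = 133/10.
E[α(G)] ≥ n − E[|E(G)|] = 134 − 133/10 = 1207/10.
Numerically: ≈ 120.70000.
(This is only a lower bound; the true E[α(G)] may be larger.)

E[α(G)] ≥ 1207/10 ≈ 120.70000.


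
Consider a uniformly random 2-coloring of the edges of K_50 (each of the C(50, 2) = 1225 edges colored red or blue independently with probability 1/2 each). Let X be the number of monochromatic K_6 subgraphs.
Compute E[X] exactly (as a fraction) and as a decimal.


Let X = Σ_S X_S over the C(50, 6) = 15890700 subsets S of size 6, where X_S = 1 if the K_6 on S is monochromatic.
For a fixed S, the K_6 on S has C(6, 2) = 15 edges. P[all 15 edges red] = (1/2)^15, and likewise for blue, so P[monochromatic] = 2·(1/2)^15 = 2^{1 − 15} = 1/16384.
By linearity of expectation: E[X] = C(50, 6) · 2^{1 − 15} = 15890700 · 1/16384 = 3972675/4096.
Numerically: E[X] ≈ 969.891357.

E[X] = C(50,6)·2^(1−C(6,2)) = 3972675/4096 ≈ 969.891357.


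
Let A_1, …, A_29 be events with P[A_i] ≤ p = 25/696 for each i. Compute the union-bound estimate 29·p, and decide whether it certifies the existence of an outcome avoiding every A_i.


Union bound: P[∪_{i=1}^{29} A_i] ≤ Σ_i P[A_i] ≤ 29·p = 29·(25/696) = 25/24.
Numerically: 25/24 ≈ 1.041667.
Is 25/24 < 1? NO.
Since the bound 25/24 is ≥ 1, the union bound is uninformative here; it does NOT by itself certify existence.

29·p = 25/24 ≈ 1.041667; existence NOT certified by the union bound.


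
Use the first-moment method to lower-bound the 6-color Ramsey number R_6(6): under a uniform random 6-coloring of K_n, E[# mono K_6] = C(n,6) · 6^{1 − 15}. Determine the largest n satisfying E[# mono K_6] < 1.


We need C(n, 6) · 6^{1 − 15} < 1, i.e. C(n, 6) < 6^{15 − 1} = 78364164096.
Check values of n near the boundary:
  n = 194: C(194, 6) = 68482017072; 68482017072 < 78364164096? YES
  n = 195: C(195, 6) = 70656049360; 70656049360 < 78364164096? YES
  n = 196: C(196, 6) = 72887293024; 72887293024 < 78364164096? YES
  n = 197: C(197, 6) = 75176946208; 75176946208 < 78364164096? YES
  n = 198: C(198, 6) = 77526225777; 77526225777 < 78364164096? YES
  n = 199: C(199, 6) = 79936367511; 79936367511 < 78364164096? NO
  n = 200: C(200, 6) = 82408626300; 82408626300 < 78364164096? NO
  n = 201: C(201, 6) = 84944276340; 84944276340 < 78364164096? NO
The largest n with C(n, 6) < 78364164096 is n = 198 (where E[X] = 25842075259/26121388032 ≈ 0.98931). Hence R_6(6) > 198, i.e. R_6(6) ≥ 199.

Largest n = 198; hence R_6(6) > 198.


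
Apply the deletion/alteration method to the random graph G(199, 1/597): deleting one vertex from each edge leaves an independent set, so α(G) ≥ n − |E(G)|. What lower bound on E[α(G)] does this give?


E[|E(G)|] = C(199, 2)·p = 19701 · (1/597) = 33.
E[α(G)] ≥ n − E[|E(G)|] = 199 − 33 = 166.
Numerically: ≈ 166.00000.
(This is only a lower bound; the true E[α(G)] may be larger.)

E[α(G)] ≥ 166 ≈ 166.00000.


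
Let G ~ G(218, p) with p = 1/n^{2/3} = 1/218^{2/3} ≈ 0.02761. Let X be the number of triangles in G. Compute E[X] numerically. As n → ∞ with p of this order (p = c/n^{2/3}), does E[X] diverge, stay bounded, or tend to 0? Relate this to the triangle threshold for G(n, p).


Number of potential triangles: C(218, 3) = 1703016.
Each occurs with probability p³ ≈ (0.02761)³ ≈ 2.104200e-05.
By linearity: E[X] = C(218, 3)·p³ ≈ 1703016 · 2.104200e-05 ≈ 35.8349.
Since α = 2/3 < 1, p = c/n^{2/3} ≫ 1/n is above the triangle threshold p ~ 1/n. Asymptotically E[X] ~ (c³/6)·n^{3(1−α)} = (1³/6)·n^{1} → ∞; triangles are abundant w.h.p.

E[X] ≈ 35.8349; in regime p = Θ(1/n^{2/3}) E[X] diverges (above the triangle threshold p ~ 1/n).


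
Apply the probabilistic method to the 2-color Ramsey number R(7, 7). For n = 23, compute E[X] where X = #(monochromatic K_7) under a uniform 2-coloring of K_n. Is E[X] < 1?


E[X] = C(23, 7) · 2^{1 − 21} = 245157 · 2^{−20} = 245157/1048576.
As a reduced fraction: E[X] = 245157/1048576 ≈ 0.233800.
Is E[X] < 1? YES.
Since E[X] < 1, there exists a 2-coloring of K_{23} with no monochromatic K_7; hence R(7, 7) > 23.

E[X] = 245157/1048576 ≈ 0.233800; E[X] < 1, so R(7, 7) > 23.


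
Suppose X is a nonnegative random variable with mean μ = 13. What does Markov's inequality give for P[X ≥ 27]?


μ = E[X] = 13, a = 27.
Markov: P[X ≥ 27] ≤ μ/a = (13)/27 = 13/27.
Numerically: ≈ 0.4815.
(Since a = 27 > μ = 13.0000, the bound 13/27 is < 1 and informative.)

P[X ≥ 27] ≤ 13/27 ≈ 0.4815.


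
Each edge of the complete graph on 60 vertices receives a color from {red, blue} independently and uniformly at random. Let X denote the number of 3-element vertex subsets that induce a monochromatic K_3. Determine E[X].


Let X = Σ_S X_S over the C(60, 3) = 34220 subsets S of size 3, where X_S = 1 if the K_3 on S is monochromatic.
For a fixed S, the K_3 on S has C(3, 2) = 3 edges. P[all 3 edges red] = (1/2)^3, and likewise for blue, so P[monochromatic] = 2·(1/2)^3 = 2^{1 − 3} = 1/4.
By linearity: E[X] = C(60, 3) · 2^{1 − 3} = 34220 · 1/4 = 8555.
Numerically: E[X] ≈ 8555.000000.

E[X] = C(60,3)·2^(1−C(3,2)) = 8555 ≈ 8555.000000.


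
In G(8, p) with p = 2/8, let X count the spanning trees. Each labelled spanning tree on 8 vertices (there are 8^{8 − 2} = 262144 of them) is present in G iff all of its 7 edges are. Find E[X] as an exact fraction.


K_8 has 8^{8 − 2} = 262144 labelled spanning trees.
For each such spanning tree H, let X_H = 1 if all 7 edges of H are present in G. Then P[X_H = 1] = p^{7} = (1/4)^{7} = 1/16384.
By linearity: E[X] = Σ_H E[X_H] = 262144 · p^{7} = 262144 · 1/16384 = 16.
Numerically: E[X] ≈ 16.

E[X] = 262144 · (1/4)^{7} = 16 ≈ 16.


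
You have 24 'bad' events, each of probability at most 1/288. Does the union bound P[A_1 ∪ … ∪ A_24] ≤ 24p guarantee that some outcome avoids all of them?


Union bound: P[∪_{i=1}^{24} A_i] ≤ Σ_i P[A_i] ≤ 24·p = 24·(1/288) = 1/12.
Numerically: 1/12 ≈ 0.08333.
Is 1/12 < 1? YES.
Since P[∪ A_i] ≤ 1/12 < 1, the complement has P[∩ A_i^c] ≥ 1 − 1/12 = 11/12 > 0, so some outcome avoids every A_i.

24·p = 1/12 ≈ 0.08333; existence CERTIFIED by the union bound.


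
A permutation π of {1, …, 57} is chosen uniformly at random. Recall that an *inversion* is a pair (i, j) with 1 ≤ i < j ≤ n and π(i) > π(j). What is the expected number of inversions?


Write X = Σ X_I over the C(57, 2) = 1596 pairs i < j, with X_I the indicator of one inversion.
There are 1596 indicators.
For each fixed pair i < j, the values π(i) and π(j) are two distinct elements of {1, …, 57} in uniformly random order; by symmetry P[π(i) > π(j)] = 1/2.
By linearity: E[X] = 1596 · (1/2) = C(57, 2) · (1/2) = 1596/2 = 798 ≈ 798.0000.

E[X] = 798 = 798.0000.


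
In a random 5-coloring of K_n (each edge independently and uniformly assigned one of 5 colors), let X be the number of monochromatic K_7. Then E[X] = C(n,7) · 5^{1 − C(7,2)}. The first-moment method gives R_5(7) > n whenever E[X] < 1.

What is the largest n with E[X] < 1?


We need C(n, 7) · 5^{1 − 21} < 1, i.e. C(n, 7) < 5^{21 − 1} = 95367431640625.
Check values of n near the boundary:
  n = 333: C(333, 7) = 84549532139028; 84549532139028 < 95367431640625? YES
  n = 334: C(334, 7) = 86359460961576; 86359460961576 < 95367431640625? YES
  n = 335: C(335, 7) = 88202498238195; 88202498238195 < 95367431640625? YES
  n = 336: C(336, 7) = 90079147136880; 90079147136880 < 95367431640625? YES
  n = 337: C(337, 7) = 91989916924632; 91989916924632 < 95367431640625? YES
  n = 338: C(338, 7) = 93935323022736; 93935323022736 < 95367431640625? YES
  n = 339: C(339, 7) = 95915887062372; 95915887062372 < 95367431640625? NO
  n = 340: C(340, 7) = 97932136940560; 97932136940560 < 95367431640625? NO
  n = 341: C(341, 7) = 99984606876440; 99984606876440 < 95367431640625? NO
The largest n with C(n, 7) < 95367431640625 is n = 338 (where E[X] = 93935323022736/95367431640625 ≈ 0.984983). Hence R_5(7) > 338, i.e. R_5(7) ≥ 339.

Largest n = 338; hence R_5(7) > 338.


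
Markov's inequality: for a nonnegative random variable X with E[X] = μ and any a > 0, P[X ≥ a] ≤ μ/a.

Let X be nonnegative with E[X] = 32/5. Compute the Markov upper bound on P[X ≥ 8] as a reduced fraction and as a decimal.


μ = E[X] = 32/5, a = 8.
Markov: P[X ≥ 8] ≤ μ/a = (32/5)/8 = 4/5.
Numerically: ≈ 0.800.
(Since a = 8 > μ = 6.400, the bound 4/5 is < 1 and informative.)

P[X ≥ 8] ≤ 4/5 ≈ 0.800.


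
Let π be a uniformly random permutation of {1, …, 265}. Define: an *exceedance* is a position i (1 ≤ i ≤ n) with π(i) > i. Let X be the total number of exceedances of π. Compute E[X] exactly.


Write X = Σ_{i=1}^{265} X_i, where X_i = 1_{π(i) > i}.
For each fixed i, π(i) is uniform over {1, …, 265} (marginal of a uniform permutation), so P[π(i) > i] = (n − i)/n. Summing: Σ_{i=1}^{265} (n − i)/n = (0 + 1 + … + 264)/265 = 265(265 − 1)/(2·265) = (265 − 1)/2.
Hence E[X] = Σ_{i=1}^{265} (265 − i)/265 = 132 ≈ 132.000000.

E[X] = 132 = 132.000000.


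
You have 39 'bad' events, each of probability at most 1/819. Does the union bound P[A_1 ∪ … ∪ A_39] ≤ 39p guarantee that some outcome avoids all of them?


Union bound: P[∪_{i=1}^{39} A_i] ≤ Σ_i P[A_i] ≤ 39·p = 39·(1/819) = 1/21.
Numerically: 1/21 ≈ 0.0476.
Is 1/21 < 1? YES.
Since P[∪ A_i] ≤ 1/21 < 1, the complement has P[∩ A_i^c] ≥ 1 − 1/21 = 20/21 > 0, so some outcome avoids every A_i.

39·p = 1/21 ≈ 0.0476; existence CERTIFIED by the union bound.


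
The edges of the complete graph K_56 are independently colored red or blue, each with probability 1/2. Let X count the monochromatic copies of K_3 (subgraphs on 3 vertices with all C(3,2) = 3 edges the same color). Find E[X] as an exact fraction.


Let X = Σ_S X_S over the C(56, 3) = 27720 subsets S of size 3, where X_S = 1 if the K_3 on S is monochromatic.
For a fixed S, the K_3 on S has C(3, 2) = 3 edges. P[all 3 edges red] = (1/2)^3, and likewise for blue, so P[monochromatic] = 2·(1/2)^3 = 2^{1 − 3} = 1/4.
By linearity: E[X] = C(56, 3) · 2^{1 − 3} = 27720 · 1/4 = 6930.
Numerically: E[X] ≈ 6930.00000.

E[X] = C(56,3)·2^(1−C(3,2)) = 6930 ≈ 6930.00000.


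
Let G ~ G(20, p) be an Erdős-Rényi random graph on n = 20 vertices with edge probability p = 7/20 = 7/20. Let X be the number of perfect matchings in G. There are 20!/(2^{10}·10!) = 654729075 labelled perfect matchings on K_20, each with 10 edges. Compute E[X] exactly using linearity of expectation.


K_20 has 20!/(2^{10}·10!) = 654729075 labelled perfect matchings.
For each such perfect matching H, let X_H = 1 if all 10 edges of H are present in G. Then P[X_H = 1] = p^{10} = (7/20)^{10} = 282475249/10240000000000.
Summing the indicators: E[X] = Σ_H E[X_H] = 654729075 · p^{10} = 654729075 · 282475249/10240000000000 = 7397790339526587/409600000000.
Numerically: E[X] ≈ 1.806e+04.

E[X] = 654729075 · (7/20)^{10} = 7397790339526587/409600000000 ≈ 1.806e+04.


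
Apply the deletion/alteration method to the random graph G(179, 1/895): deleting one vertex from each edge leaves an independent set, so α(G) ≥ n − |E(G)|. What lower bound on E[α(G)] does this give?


E[|E(G)|] = C(179, 2)·p = 15931 · (1/895) = 89/5.
E[α(G)] ≥ n − E[|E(G)|] = 179 − 89/5 = 806/5.
Numerically: ≈ 161.2000.
(This is only a lower bound; the true E[α(G)] may be larger.)

E[α(G)] ≥ 806/5 ≈ 161.2000.


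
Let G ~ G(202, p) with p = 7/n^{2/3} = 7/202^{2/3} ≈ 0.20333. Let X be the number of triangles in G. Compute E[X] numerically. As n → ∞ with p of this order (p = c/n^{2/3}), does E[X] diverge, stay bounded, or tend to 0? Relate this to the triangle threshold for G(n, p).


Number of potential triangles: C(202, 3) = 1353400.
Each occurs with probability p³ ≈ (0.20333)³ ≈ 8.4060386e-03.
By linearity: E[X] = C(202, 3)·p³ ≈ 1353400 · 8.4060386e-03 ≈ 11376.73267.
Since α = 2/3 < 1, p = c/n^{2/3} ≫ 1/n is above the triangle threshold p ~ 1/n. Asymptotically E[X] ~ (c³/6)·n^{3(1−α)} = (7³/6)·n^{1} → ∞; triangles are abundant w.h.p.

E[X] ≈ 11376.73267; in regime p = Θ(1/n^{2/3}) E[X] diverges (above the triangle threshold p ~ 1/n).


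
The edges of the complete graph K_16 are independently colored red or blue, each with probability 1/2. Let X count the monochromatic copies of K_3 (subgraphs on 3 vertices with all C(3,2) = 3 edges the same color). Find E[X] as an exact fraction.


Let X = Σ_S X_S over the C(16, 3) = 560 subsets S of size 3, where X_S = 1 if the K_3 on S is monochromatic.
For a fixed S, the K_3 on S has C(3, 2) = 3 edges. P[all 3 edges red] = (1/2)^3, and likewise for blue, so P[monochromatic] = 2·(1/2)^3 = 2^{1 − 3} = 1/4.
By linearity: E[X] = C(16, 3) · 2^{1 − 3} = 560 · 1/4 = 140.
Numerically: E[X] ≈ 140.0000.

E[X] = C(16,3)·2^(1−C(3,2)) = 140 ≈ 140.0000.


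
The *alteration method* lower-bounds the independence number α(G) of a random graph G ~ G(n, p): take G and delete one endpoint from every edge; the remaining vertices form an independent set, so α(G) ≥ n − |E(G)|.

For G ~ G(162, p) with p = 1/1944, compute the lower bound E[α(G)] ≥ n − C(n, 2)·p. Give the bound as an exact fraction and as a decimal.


E[|E(G)|] = C(162, 2)·p = 13041 · (1/1944) = 161/24.
E[α(G)] ≥ n − E[|E(G)|] = 162 − 161/24 = 3727/24.
Numerically: ≈ 155.2917.
(This is only a lower bound; the true E[α(G)] may be larger.)

E[α(G)] ≥ 3727/24 ≈ 155.2917.


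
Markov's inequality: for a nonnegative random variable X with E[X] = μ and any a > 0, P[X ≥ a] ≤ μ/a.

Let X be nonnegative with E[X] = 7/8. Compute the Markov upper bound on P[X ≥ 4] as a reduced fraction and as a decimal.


μ = E[X] = 7/8, a = 4.
Markov: P[X ≥ 4] ≤ μ/a = (7/8)/4 = 7/32.
Numerically: ≈ 0.218750.
(Since a = 4 > μ = 0.875000, the bound 7/32 is < 1 and informative.)

P[X ≥ 4] ≤ 7/32 ≈ 0.218750.


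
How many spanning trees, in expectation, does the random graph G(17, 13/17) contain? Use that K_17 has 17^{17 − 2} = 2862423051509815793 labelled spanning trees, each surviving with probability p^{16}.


K_17 has 17^{17 − 2} = 2862423051509815793 labelled spanning trees.
For each such spanning tree H, let X_H = 1 if all 16 edges of H are present in G. Then P[X_H = 1] = p^{16} = (13/17)^{16} = 665416609183179841/48661191875666868481.
Summing the indicators: E[X] = Σ_H E[X_H] = 2862423051509815793 · p^{16} = 2862423051509815793 · 665416609183179841/48661191875666868481 = 665416609183179841/17.
Numerically: E[X] ≈ 3.9142e+16.

E[X] = 2862423051509815793 · (13/17)^{16} = 665416609183179841/17 ≈ 3.9142e+16.


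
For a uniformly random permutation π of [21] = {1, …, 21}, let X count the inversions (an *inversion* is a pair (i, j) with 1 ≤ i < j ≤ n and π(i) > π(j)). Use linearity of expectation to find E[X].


Write X = Σ X_I over the C(21, 2) = 210 pairs i < j, with X_I the indicator of one inversion.
There are 210 indicators.
For each fixed pair i < j, the values π(i) and π(j) are two distinct elements of {1, …, 21} in uniformly random order; by symmetry P[π(i) > π(j)] = 1/2.
By linearity: E[X] = 210 · (1/2) = C(21, 2) · (1/2) = 210/2 = 105 ≈ 105.0000.

E[X] = 105 = 105.0000.


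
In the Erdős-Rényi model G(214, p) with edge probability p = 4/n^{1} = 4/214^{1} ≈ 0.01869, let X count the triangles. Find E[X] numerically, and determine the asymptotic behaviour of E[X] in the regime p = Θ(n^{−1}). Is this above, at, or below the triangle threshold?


Number of potential triangles: C(214, 3) = 1610564.
Each occurs with probability p³ ≈ (0.01869)³ ≈ 6.530383e-06.
By linearity: E[X] = C(214, 3)·p³ ≈ 1610564 · 6.530383e-06 ≈ 10.5176.
Here α = 1, so p = 4/n is exactly at the triangle threshold p ~ 1/n. Asymptotically E[X] → c³/6 = 4³/6 = 32/3 ≈ 10.6667, a bounded constant. In this regime the triangle count is asymptotically Poisson(c³/6).

E[X] ≈ 10.5176; in regime p = Θ(1/n^{1}) E[X] stays bounded (at the triangle threshold p ~ 1/n).


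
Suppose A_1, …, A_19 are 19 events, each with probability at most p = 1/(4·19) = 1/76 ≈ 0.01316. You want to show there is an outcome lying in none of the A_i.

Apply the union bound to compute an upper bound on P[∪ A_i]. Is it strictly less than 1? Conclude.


Union bound: P[∪_{i=1}^{19} A_i] ≤ Σ_i P[A_i] ≤ 19·p = 19·(1/76) = 1/4.
Numerically: 1/4 ≈ 0.25000.
Is 1/4 < 1? YES.
Since P[∪ A_i] ≤ 1/4 < 1, the complement has P[∩ A_i^c] ≥ 1 − 1/4 = 3/4 > 0, so some outcome avoids every A_i.

19·p = 1/4 ≈ 0.25000; existence CERTIFIED by the union bound.


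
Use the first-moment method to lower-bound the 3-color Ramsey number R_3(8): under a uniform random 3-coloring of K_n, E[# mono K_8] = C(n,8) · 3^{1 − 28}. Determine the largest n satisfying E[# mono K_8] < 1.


We need C(n, 8) · 3^{1 − 28} < 1, i.e. C(n, 8) < 3^{28 − 1} = 7625597484987.
Check values of n near the boundary:
  n = 155: C(155, 8) = 6876747915675; 6876747915675 < 7625597484987? YES
  n = 156: C(156, 8) = 7248464019225; 7248464019225 < 7625597484987? YES
  n = 157: C(157, 8) = 7637643295425; 7637643295425 < 7625597484987? NO
The largest n with C(n, 8) < 7625597484987 is n = 156 (where E[X] = 805384891025/847288609443 ≈ 0.950544). Hence R_3(8) > 156, i.e. R_3(8) ≥ 157.

Largest n = 156; hence R_3(8) > 156.
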